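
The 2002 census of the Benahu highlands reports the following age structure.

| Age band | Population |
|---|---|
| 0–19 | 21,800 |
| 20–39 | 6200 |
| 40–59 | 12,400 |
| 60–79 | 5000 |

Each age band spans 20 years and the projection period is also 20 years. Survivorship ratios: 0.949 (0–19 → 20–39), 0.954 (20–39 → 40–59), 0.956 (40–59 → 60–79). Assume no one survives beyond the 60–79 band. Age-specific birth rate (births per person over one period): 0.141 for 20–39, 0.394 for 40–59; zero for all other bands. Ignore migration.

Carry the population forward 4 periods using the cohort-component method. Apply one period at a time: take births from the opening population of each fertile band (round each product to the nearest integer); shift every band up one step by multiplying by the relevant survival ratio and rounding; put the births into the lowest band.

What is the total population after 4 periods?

Let band 1 be 0–19 through band 4 = 60–79.
Period 1:
Births: 6200 × 0.141 = 874  |  12400 × 0.394 = 4886 → 5760
Band 2: 21800 × 0.949 = 20688
Band 3: 6200 × 0.954 = 5915
Band 4: 12400 × 0.956 = 11854
Giving 5760 / 20688 / 5915 / 11854.
Period 2:
Births: 20688 × 0.141 = 2917  |  5915 × 0.394 = 2331 → 5248
Band 2: 5760 × 0.949 = 5466
Band 3: 20688 × 0.954 = 19736
Band 4: 5915 × 0.956 = 5655
Giving 5248 / 5466 / 19736 / 5655.
Period 3:
Births: 5466 × 0.141 = 771  |  19736 × 0.394 = 7776 → 8547
Band 2: 5248 × 0.949 = 4980
Band 3: 5466 × 0.954 = 5215
Band 4: 19736 × 0.956 = 18868
Giving 8547 / 4980 / 5215 / 18868.
Period 4:
Births: 4980 × 0.141 = 702  |  5215 × 0.394 = 2055 → 2757
Band 2: 8547 × 0.949 = 8111
Band 3: 4980 × 0.954 = 4751
Band 4: 5215 × 0.956 = 4986
Giving 2757 / 8111 / 4751 / 4986.
Total after period 4: 2757 + 8111 + 4751 + 4986 = 20605

20605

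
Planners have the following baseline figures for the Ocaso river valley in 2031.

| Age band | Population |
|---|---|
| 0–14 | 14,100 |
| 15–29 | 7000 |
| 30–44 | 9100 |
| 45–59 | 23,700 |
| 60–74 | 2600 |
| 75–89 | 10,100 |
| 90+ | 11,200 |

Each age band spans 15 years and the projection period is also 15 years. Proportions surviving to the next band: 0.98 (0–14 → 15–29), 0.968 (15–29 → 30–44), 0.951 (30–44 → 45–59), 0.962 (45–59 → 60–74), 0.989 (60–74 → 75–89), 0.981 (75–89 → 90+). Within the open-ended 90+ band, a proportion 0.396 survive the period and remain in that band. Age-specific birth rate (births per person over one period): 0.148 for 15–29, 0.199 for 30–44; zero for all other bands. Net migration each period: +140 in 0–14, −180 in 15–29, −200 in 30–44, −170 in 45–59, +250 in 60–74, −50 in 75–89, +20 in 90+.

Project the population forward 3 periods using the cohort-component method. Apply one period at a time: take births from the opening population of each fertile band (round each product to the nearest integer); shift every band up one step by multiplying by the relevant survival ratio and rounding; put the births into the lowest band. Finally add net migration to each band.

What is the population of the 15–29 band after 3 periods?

3218

Period 1:
Births: 7000 × 0.148 = 1036  |  9100 × 0.199 = 1811 → total 2847
15–29: 14100 × 0.98 = 13818
30–44: 7000 × 0.968 = 6776
45–59: 9100 × 0.951 = 8654
60–74: 23700 × 0.962 = 22799
75–89: 2600 × 0.989 = 2571
90+: 10100 × 0.981 + 11200 × 0.396 = 9908 + 4435 = 14343
Net migration: 0–14 + 140 → 2987; 15–29 − 180 → 13638; 30–44 − 200 → 6576; 45–59 − 170 → 8484; 60–74 + 250 → 23049; 75–89 − 50 → 2521; 90+ + 20 → 14363
Population now: 0–14=2987, 15–29=13638, 30–44=6576, 45–59=8484, 60–74=23049, 75–89=2521, 90+=14363
Period 2:
Births: 13638 × 0.148 = 2018  |  6576 × 0.199 = 1309 → total 3327
15–29: 2987 × 0.98 = 2927
30–44: 13638 × 0.968 = 13202
45–59: 6576 × 0.951 = 6254
60–74: 8484 × 0.962 = 8162
75–89: 23049 × 0.989 = 22795
90+: 2521 × 0.981 + 14363 × 0.396 = 2473 + 5688 = 8161
Net migration: 0–14 + 140 → 3467; 15–29 − 180 → 2747; 30–44 − 200 → 13002; 45–59 − 170 → 6084; 60–74 + 250 → 8412; 75–89 − 50 → 22745; 90+ + 20 → 8181
Population now: 0–14=3467, 15–29=2747, 30–44=13002, 45–59=6084, 60–74=8412, 75–89=22745, 90+=8181
Period 3:
Births: 2747 × 0.148 = 407  |  13002 × 0.199 = 2587 → total 2994
15–29: 3467 × 0.98 = 3398
30–44: 2747 × 0.968 = 2659
45–59: 13002 × 0.951 = 12365
60–74: 6084 × 0.962 = 5853
75–89: 8412 × 0.989 = 8319
90+: 22745 × 0.981 + 8181 × 0.396 = 22313 + 3240 = 25553
Net migration: 0–14 + 140 → 3134; 15–29 − 180 → 3218; 30–44 − 200 → 2459; 45–59 − 170 → 12195; 60–74 + 250 → 6103; 75–89 − 50 → 8269; 90+ + 20 → 25573
Population now: 0–14=3134, 15–29=3218, 30–44=2459, 45–59=12195, 60–74=6103, 75–89=8269, 90+=25573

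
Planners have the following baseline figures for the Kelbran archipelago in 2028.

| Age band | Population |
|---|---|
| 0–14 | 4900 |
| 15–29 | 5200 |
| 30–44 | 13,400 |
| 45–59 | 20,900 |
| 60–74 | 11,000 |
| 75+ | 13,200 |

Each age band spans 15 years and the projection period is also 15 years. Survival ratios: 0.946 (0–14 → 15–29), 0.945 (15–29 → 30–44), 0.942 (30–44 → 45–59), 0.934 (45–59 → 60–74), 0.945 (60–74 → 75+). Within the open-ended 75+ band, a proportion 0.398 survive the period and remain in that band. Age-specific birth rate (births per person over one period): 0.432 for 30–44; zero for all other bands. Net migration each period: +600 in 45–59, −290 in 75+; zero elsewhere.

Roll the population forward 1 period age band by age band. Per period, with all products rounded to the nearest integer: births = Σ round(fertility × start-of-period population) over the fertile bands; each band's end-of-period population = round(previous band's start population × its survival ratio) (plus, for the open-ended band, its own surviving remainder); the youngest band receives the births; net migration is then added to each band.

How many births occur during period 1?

5789

(Groups numbered youngest = 1 to oldest = 6.)
Period 1:
Births: 13400 × 0.432 = 5789
Group 2: 4900 × 0.946 = 4635
Group 3: 5200 × 0.945 = 4914
Group 4: 13400 × 0.942 = 12623
Group 5: 20900 × 0.934 = 19521
Group 6: 11000 × 0.945 + 13200 × 0.398 = 10395 + 5254 = 15649
Net migration: Group 4 + 600 → 13223; Group 6 − 290 → 15359
Giving 5789 / 4635 / 4914 / 13223 / 19521 / 15359.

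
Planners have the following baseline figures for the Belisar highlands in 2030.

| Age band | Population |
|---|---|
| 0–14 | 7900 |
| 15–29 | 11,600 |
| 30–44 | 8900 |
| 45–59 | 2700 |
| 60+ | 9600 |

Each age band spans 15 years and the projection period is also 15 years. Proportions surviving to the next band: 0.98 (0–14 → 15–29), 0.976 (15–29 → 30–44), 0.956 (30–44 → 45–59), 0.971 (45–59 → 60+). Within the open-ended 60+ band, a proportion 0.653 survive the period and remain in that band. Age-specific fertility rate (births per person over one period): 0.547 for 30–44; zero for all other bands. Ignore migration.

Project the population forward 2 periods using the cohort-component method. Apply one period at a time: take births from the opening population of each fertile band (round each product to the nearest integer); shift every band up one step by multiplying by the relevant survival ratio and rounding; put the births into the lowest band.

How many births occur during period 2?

6193

Numbering the bands 1..5 from youngest to oldest:
Period 1.
Births: 8900 × 0.547 = 4868
Band 2: 7900 × 0.98 = 7742
Band 3: 11600 × 0.976 = 11322
Band 4: 8900 × 0.956 = 8508
Band 5: 2700 × 0.971 + 9600 × 0.653 = 2622 + 6269 = 8891
→ [4868, 7742, 11322, 8508, 8891]
Period 2.
Births: 11322 × 0.547 = 6193
Band 2: 4868 × 0.98 = 4771
Band 3: 7742 × 0.976 = 7556
Band 4: 11322 × 0.956 = 10824
Band 5: 8508 × 0.971 + 8891 × 0.653 = 8261 + 5806 = 14067
→ [6193, 4771, 7556, 10824, 14067]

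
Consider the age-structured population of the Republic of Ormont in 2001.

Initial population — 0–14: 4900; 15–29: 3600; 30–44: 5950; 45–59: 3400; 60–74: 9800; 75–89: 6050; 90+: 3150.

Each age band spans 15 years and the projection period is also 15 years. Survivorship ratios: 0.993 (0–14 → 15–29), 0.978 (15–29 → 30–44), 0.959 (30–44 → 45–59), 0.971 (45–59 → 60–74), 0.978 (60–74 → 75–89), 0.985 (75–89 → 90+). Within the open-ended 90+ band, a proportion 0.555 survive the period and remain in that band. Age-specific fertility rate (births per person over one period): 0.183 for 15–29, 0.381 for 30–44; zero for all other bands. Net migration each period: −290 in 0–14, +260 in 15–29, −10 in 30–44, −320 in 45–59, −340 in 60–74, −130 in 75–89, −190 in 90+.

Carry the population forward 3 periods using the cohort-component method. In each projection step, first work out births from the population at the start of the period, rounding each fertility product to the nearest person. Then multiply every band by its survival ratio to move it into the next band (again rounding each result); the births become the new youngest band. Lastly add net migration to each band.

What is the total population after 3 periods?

28842

[period 1]
Births: 3600 * 0.183 = 659, 5950 * 0.381 = 2267 — total 2926
15–29: 4900 * 0.993 = 4866
30–44: 3600 * 0.978 = 3521
45–59: 5950 * 0.959 = 5706
60–74: 3400 * 0.971 = 3301
75–89: 9800 * 0.978 = 9584
90+: 6050 * 0.985 + 3150 * 0.555 = 5959 + 1748 = 7707
Net migration: 0–14 − 290 → 2636; 15–29 + 260 → 5126; 30–44 − 10 → 3511; 45–59 − 320 → 5386; 60–74 − 340 → 2961; 75–89 − 130 → 9454; 90+ − 190 → 7517
→ [2636, 5126, 3511, 5386, 2961, 9454, 7517]
[period 2]
Births: 5126 * 0.183 = 938, 3511 * 0.381 = 1338 — total 2276
15–29: 2636 * 0.993 = 2618
30–44: 5126 * 0.978 = 5013
45–59: 3511 * 0.959 = 3367
60–74: 5386 * 0.971 = 5230
75–89: 2961 * 0.978 = 2896
90+: 9454 * 0.985 + 7517 * 0.555 = 9312 + 4172 = 13484
Net migration: 0–14 − 290 → 1986; 15–29 + 260 → 2878; 30–44 − 10 → 5003; 45–59 − 320 → 3047; 60–74 − 340 → 4890; 75–89 − 130 → 2766; 90+ − 190 → 13294
→ [1986, 2878, 5003, 3047, 4890, 2766, 13294]
[period 3]
Births: 2878 * 0.183 = 527, 5003 * 0.381 = 1906 — total 2433
15–29: 1986 * 0.993 = 1972
30–44: 2878 * 0.978 = 2815
45–59: 5003 * 0.959 = 4798
60–74: 3047 * 0.971 = 2959
75–89: 4890 * 0.978 = 4782
90+: 2766 * 0.985 + 13294 * 0.555 = 2725 + 7378 = 10103
Net migration: 0–14 − 290 → 2143; 15–29 + 260 → 2232; 30–44 − 10 → 2805; 45–59 − 320 → 4478; 60–74 − 340 → 2619; 75–89 − 130 → 4652; 90+ − 190 → 9913
→ [2143, 2232, 2805, 4478, 2619, 4652, 9913]
Total after period 3: 2143 + 2232 + 2805 + 4478 + 2619 + 4652 + 9913 = 28842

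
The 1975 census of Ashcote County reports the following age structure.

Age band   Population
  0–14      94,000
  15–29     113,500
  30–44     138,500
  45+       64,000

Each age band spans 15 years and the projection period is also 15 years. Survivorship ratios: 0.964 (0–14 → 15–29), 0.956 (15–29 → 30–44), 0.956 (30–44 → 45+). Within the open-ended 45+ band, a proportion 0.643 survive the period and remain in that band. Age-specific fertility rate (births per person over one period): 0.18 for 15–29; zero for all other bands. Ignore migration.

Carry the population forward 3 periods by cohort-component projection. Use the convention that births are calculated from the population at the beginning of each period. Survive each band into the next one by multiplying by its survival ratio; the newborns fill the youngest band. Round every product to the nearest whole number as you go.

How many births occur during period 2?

Numbering the bands 1..4 from youngest to oldest:
— Period 1 —
Births: 113500 × 0.18 = 20430
Band 2: 94000 × 0.964 = 90616
Band 3: 113500 × 0.956 = 108506
Band 4: 138500 × 0.956 + 64000 × 0.643 = 132406 + 41152 = 173558
→ [20430, 90616, 108506, 173558]
— Period 2 —
Births: 90616 × 0.18 = 16311
Band 2: 20430 × 0.964 = 19695
Band 3: 90616 × 0.956 = 86629
Band 4: 108506 × 0.956 + 173558 × 0.643 = 103732 + 111598 = 215330
→ [16311, 19695, 86629, 215330]

16311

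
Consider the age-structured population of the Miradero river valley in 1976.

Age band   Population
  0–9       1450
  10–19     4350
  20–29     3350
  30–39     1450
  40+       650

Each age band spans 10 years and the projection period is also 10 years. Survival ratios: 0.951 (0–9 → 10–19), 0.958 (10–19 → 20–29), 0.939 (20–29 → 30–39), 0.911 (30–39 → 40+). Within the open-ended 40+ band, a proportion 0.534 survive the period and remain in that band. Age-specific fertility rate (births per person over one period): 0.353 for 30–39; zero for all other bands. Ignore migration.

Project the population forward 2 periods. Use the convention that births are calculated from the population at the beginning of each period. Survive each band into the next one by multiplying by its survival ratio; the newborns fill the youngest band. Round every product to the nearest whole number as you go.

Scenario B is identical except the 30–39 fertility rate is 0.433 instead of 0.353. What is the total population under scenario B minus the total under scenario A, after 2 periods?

Numbering the groups 1..5 from youngest to oldest:
— Period 1 —
Births: 1450 * 0.353 = 512
Group 2: 1450 * 0.951 = 1379
Group 3: 4350 * 0.958 = 4167
Group 4: 3350 * 0.939 = 3146
Group 5: 1450 * 0.911 + 650 * 0.534 = 1321 + 347 = 1668
End of period: [512, 1379, 4167, 3146, 1668]
— Period 2 —
Births: 3146 * 0.353 = 1111
Group 2: 512 * 0.951 = 487
Group 3: 1379 * 0.958 = 1321
Group 4: 4167 * 0.939 = 3913
Group 5: 3146 * 0.911 + 1668 * 0.534 = 2866 + 891 = 3757
End of period: [1111, 487, 1321, 3913, 3757]
Scenario A total after 2 periods: 10589
Scenario B projection —
— Period 1 —
Births: 1450 * 0.433 = 628
Group 2: 1450 * 0.951 = 1379
Group 3: 4350 * 0.958 = 4167
Group 4: 3350 * 0.939 = 3146
Group 5: 1450 * 0.911 + 650 * 0.534 = 1321 + 347 = 1668
End of period: [628, 1379, 4167, 3146, 1668]
— Period 2 —
Births: 3146 * 0.433 = 1362
Group 2: 628 * 0.951 = 597
Group 3: 1379 * 0.958 = 1321
Group 4: 4167 * 0.939 = 3913
Group 5: 3146 * 0.911 + 1668 * 0.534 = 2866 + 891 = 3757
End of period: [1362, 597, 1321, 3913, 3757]
Scenario B total after 2 periods: 10950
Difference B − A = 10950 − 10589 = 361

361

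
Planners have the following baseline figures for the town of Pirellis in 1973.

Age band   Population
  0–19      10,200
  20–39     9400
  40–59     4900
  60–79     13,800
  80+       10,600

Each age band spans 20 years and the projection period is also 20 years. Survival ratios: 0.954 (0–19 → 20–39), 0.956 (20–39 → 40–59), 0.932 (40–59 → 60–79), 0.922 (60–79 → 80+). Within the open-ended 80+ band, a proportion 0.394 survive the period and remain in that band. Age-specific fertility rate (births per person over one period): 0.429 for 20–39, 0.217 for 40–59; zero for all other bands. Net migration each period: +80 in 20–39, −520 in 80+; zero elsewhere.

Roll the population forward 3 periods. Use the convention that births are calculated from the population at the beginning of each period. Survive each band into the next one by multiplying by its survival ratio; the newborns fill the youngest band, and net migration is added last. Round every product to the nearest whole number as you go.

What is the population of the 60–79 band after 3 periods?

(Bands numbered youngest = 1 to oldest = 5.)
[period 1]
Births: 9400 * 0.429 = 4033 ; 4900 * 0.217 = 1063 → total 5096
Band 2: 10200 * 0.954 = 9731
Band 3: 9400 * 0.956 = 8986
Band 4: 4900 * 0.932 = 4567
Band 5: 13800 * 0.922 + 10600 * 0.394 = 12724 + 4176 = 16900
Net migration: Band 2 + 80 → 9811; Band 5 − 520 → 16380
Giving 5096 / 9811 / 8986 / 4567 / 16380.
[period 2]
Births: 9811 * 0.429 = 4209 ; 8986 * 0.217 = 1950 → total 6159
Band 2: 5096 * 0.954 = 4862
Band 3: 9811 * 0.956 = 9379
Band 4: 8986 * 0.932 = 8375
Band 5: 4567 * 0.922 + 16380 * 0.394 = 4211 + 6454 = 10665
Net migration: Band 2 + 80 → 4942; Band 5 − 520 → 10145
Giving 6159 / 4942 / 9379 / 8375 / 10145.
[period 3]
Births: 4942 * 0.429 = 2120 ; 9379 * 0.217 = 2035 → total 4155
Band 2: 6159 * 0.954 = 5876
Band 3: 4942 * 0.956 = 4725
Band 4: 9379 * 0.932 = 8741
Band 5: 8375 * 0.922 + 10145 * 0.394 = 7722 + 3997 = 11719
Net migration: Band 2 + 80 → 5956; Band 5 − 520 → 11199
Giving 4155 / 5956 / 4725 / 8741 / 11199.

8741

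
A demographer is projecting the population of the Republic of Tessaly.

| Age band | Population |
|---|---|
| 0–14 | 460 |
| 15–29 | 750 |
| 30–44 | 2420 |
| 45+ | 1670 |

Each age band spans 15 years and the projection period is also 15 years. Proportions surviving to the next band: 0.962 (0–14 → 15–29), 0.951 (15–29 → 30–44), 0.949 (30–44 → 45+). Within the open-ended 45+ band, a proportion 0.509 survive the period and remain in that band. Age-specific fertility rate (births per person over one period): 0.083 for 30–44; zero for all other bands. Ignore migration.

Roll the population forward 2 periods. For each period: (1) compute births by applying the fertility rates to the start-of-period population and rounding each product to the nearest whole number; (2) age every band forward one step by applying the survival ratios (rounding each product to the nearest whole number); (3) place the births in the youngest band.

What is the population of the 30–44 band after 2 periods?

421

— Period 1 —
Births: 2420 × 0.083 = 201
15–29: 460 × 0.962 = 443
30–44: 750 × 0.951 = 713
45+: 2420 × 0.949 + 1670 × 0.509 = 2297 + 850 = 3147
End of period: [201, 443, 713, 3147]
— Period 2 —
Births: 713 × 0.083 = 59
15–29: 201 × 0.962 = 193
30–44: 443 × 0.951 = 421
45+: 713 × 0.949 + 3147 × 0.509 = 677 + 1602 = 2279
End of period: [59, 193, 421, 2279]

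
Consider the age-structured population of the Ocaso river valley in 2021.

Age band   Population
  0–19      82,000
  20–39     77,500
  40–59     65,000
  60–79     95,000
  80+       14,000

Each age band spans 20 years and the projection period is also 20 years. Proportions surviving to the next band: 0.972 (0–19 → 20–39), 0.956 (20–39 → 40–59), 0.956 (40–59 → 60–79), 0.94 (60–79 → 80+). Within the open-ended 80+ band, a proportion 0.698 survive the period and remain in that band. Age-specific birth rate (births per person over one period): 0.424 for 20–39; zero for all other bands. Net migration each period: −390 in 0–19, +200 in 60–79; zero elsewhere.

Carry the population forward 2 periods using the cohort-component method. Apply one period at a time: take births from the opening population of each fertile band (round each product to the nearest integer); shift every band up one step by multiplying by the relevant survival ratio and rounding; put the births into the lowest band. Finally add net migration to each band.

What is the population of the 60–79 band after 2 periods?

— Period 1 —
Births: 77500 × 0.424 = 32860
20–39: 82000 × 0.972 = 79704
40–59: 77500 × 0.956 = 74090
60–79: 65000 × 0.956 = 62140
80+: 95000 × 0.94 + 14000 × 0.698 = 89300 + 9772 = 99072
Net migration: 0–19 − 390 → 32470; 60–79 + 200 → 62340
Giving 32470 / 79704 / 74090 / 62340 / 99072.
— Period 2 —
Births: 79704 × 0.424 = 33794
20–39: 32470 × 0.972 = 31561
40–59: 79704 × 0.956 = 76197
60–79: 74090 × 0.956 = 70830
80+: 62340 × 0.94 + 99072 × 0.698 = 58600 + 69152 = 127752
Net migration: 0–19 − 390 → 33404; 60–79 + 200 → 71030
Giving 33404 / 31561 / 76197 / 71030 / 127752.

71030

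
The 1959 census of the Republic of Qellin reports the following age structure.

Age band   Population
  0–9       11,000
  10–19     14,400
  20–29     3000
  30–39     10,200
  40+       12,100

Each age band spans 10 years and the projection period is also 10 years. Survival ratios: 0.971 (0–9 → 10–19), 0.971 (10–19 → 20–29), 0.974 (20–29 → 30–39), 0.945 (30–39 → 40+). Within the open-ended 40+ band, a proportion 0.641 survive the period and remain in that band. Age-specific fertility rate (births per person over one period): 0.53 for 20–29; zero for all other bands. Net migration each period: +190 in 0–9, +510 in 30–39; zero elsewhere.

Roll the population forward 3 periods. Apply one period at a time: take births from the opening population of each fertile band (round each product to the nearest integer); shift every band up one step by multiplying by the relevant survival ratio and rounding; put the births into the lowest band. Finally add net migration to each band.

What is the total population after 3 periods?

— Period 1 —
Births: 3000 × 0.53 = 1590
10–19: 11000 × 0.971 = 10681
20–29: 14400 × 0.971 = 13982
30–39: 3000 × 0.974 = 2922
40+: 10200 × 0.945 + 12100 × 0.641 = 9639 + 7756 = 17395
Net migration: 0–9 + 190 → 1780; 30–39 + 510 → 3432
Giving 1780 / 10681 / 13982 / 3432 / 17395.
— Period 2 —
Births: 13982 × 0.53 = 7410
10–19: 1780 × 0.971 = 1728
20–29: 10681 × 0.971 = 10371
30–39: 13982 × 0.974 = 13618
40+: 3432 × 0.945 + 17395 × 0.641 = 3243 + 11150 = 14393
Net migration: 0–9 + 190 → 7600; 30–39 + 510 → 14128
Giving 7600 / 1728 / 10371 / 14128 / 14393.
— Period 3 —
Births: 10371 × 0.53 = 5497
10–19: 7600 × 0.971 = 7380
20–29: 1728 × 0.971 = 1678
30–39: 10371 × 0.974 = 10101
40+: 14128 × 0.945 + 14393 × 0.641 = 13351 + 9226 = 22577
Net migration: 0–9 + 190 → 5687; 30–39 + 510 → 10611
Giving 5687 / 7380 / 1678 / 10611 / 22577.
Total after period 3: 5687 + 7380 + 1678 + 10611 + 22577 = 47933

47933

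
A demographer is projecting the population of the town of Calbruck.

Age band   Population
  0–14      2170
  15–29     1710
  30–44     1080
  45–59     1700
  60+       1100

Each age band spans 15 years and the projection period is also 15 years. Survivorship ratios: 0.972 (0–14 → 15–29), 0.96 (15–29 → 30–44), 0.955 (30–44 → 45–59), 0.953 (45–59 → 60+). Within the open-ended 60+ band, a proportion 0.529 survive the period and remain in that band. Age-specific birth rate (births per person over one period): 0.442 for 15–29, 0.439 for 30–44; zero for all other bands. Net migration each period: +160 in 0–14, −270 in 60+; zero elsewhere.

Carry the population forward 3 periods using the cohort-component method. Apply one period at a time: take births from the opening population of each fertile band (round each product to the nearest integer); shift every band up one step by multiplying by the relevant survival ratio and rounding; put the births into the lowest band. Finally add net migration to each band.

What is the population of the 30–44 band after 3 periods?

[period 1]
Births: 1710 × 0.442 = 756  |  1080 × 0.439 = 474 → total 1230
15–29: 2170 × 0.972 = 2109
30–44: 1710 × 0.96 = 1642
45–59: 1080 × 0.955 = 1031
60+: 1700 × 0.953 + 1100 × 0.529 = 1620 + 582 = 2202
Net migration: 0–14 + 160 → 1390; 60+ − 270 → 1932
Giving 1390 / 2109 / 1642 / 1031 / 1932.
[period 2]
Births: 2109 × 0.442 = 932  |  1642 × 0.439 = 721 → total 1653
15–29: 1390 × 0.972 = 1351
30–44: 2109 × 0.96 = 2025
45–59: 1642 × 0.955 = 1568
60+: 1031 × 0.953 + 1932 × 0.529 = 983 + 1022 = 2005
Net migration: 0–14 + 160 → 1813; 60+ − 270 → 1735
Giving 1813 / 1351 / 2025 / 1568 / 1735.
[period 3]
Births: 1351 × 0.442 = 597  |  2025 × 0.439 = 889 → total 1486
15–29: 1813 × 0.972 = 1762
30–44: 1351 × 0.96 = 1297
45–59: 2025 × 0.955 = 1934
60+: 1568 × 0.953 + 1735 × 0.529 = 1494 + 918 = 2412
Net migration: 0–14 + 160 → 1646; 60+ − 270 → 2142
Giving 1646 / 1762 / 1297 / 1934 / 2142.

1297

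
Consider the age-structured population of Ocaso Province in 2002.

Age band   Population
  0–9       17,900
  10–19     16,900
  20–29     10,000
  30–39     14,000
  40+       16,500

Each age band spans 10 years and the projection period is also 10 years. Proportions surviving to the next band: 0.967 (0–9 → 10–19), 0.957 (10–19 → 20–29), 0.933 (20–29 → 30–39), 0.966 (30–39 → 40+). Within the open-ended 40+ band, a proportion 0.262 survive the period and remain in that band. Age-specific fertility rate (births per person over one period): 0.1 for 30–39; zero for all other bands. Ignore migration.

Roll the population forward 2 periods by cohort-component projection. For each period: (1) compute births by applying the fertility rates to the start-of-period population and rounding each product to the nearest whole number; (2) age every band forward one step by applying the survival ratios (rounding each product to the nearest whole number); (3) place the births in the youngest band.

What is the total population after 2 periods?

Numbering the groups 1..5 from youngest to oldest:
Period 1:
Births: 14000 * 0.1 = 1400
Group 2: 17900 * 0.967 = 17309
Group 3: 16900 * 0.957 = 16173
Group 4: 10000 * 0.933 = 9330
Group 5: 14000 * 0.966 + 16500 * 0.262 = 13524 + 4323 = 17847
→ [1400, 17309, 16173, 9330, 17847]
Period 2:
Births: 9330 * 0.1 = 933
Group 2: 1400 * 0.967 = 1354
Group 3: 17309 * 0.957 = 16565
Group 4: 16173 * 0.933 = 15089
Group 5: 9330 * 0.966 + 17847 * 0.262 = 9013 + 4676 = 13689
→ [933, 1354, 16565, 15089, 13689]
Total after period 2: 933 + 1354 + 16565 + 15089 + 13689 = 47630

47630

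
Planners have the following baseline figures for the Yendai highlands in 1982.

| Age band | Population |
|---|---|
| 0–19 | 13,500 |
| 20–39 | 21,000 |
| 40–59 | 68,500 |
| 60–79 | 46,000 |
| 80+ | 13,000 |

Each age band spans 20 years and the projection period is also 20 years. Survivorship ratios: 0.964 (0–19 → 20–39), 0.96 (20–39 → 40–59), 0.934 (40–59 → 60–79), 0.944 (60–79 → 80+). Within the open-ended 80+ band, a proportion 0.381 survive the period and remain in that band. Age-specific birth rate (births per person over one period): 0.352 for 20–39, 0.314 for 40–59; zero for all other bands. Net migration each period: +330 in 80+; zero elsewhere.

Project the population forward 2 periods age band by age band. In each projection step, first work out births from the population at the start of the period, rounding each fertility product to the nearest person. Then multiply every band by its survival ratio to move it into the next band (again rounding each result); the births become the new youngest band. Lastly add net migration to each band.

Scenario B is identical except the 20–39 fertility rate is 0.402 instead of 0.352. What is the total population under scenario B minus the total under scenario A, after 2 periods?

1663

Call the bands 1 to 5, youngest first.
[period 1]
Births: 21000 * 0.352 = 7392, 68500 * 0.314 = 21509 → total 28901
Band 2: 13500 * 0.964 = 13014
Band 3: 21000 * 0.96 = 20160
Band 4: 68500 * 0.934 = 63979
Band 5: 46000 * 0.944 + 13000 * 0.381 = 43424 + 4953 = 48377
Net migration: Band 5 + 330 → 48707
Giving 28901 / 13014 / 20160 / 63979 / 48707.
[period 2]
Births: 13014 * 0.352 = 4581, 20160 * 0.314 = 6330 → total 10911
Band 2: 28901 * 0.964 = 27861
Band 3: 13014 * 0.96 = 12493
Band 4: 20160 * 0.934 = 18829
Band 5: 63979 * 0.944 + 48707 * 0.381 = 60396 + 18557 = 78953
Net migration: Band 5 + 330 → 79283
Giving 10911 / 27861 / 12493 / 18829 / 79283.
Scenario A total after 2 periods: 149377
Scenario B projection —
[period 1]
Births: 21000 * 0.402 = 8442, 68500 * 0.314 = 21509 → total 29951
Band 2: 13500 * 0.964 = 13014
Band 3: 21000 * 0.96 = 20160
Band 4: 68500 * 0.934 = 63979
Band 5: 46000 * 0.944 + 13000 * 0.381 = 43424 + 4953 = 48377
Net migration: Band 5 + 330 → 48707
Giving 29951 / 13014 / 20160 / 63979 / 48707.
[period 2]
Births: 13014 * 0.402 = 5232, 20160 * 0.314 = 6330 → total 11562
Band 2: 29951 * 0.964 = 28873
Band 3: 13014 * 0.96 = 12493
Band 4: 20160 * 0.934 = 18829
Band 5: 63979 * 0.944 + 48707 * 0.381 = 60396 + 18557 = 78953
Net migration: Band 5 + 330 → 79283
Giving 11562 / 28873 / 12493 / 18829 / 79283.
Scenario B total after 2 periods: 151040
Difference B − A = 151040 − 149377 = 1663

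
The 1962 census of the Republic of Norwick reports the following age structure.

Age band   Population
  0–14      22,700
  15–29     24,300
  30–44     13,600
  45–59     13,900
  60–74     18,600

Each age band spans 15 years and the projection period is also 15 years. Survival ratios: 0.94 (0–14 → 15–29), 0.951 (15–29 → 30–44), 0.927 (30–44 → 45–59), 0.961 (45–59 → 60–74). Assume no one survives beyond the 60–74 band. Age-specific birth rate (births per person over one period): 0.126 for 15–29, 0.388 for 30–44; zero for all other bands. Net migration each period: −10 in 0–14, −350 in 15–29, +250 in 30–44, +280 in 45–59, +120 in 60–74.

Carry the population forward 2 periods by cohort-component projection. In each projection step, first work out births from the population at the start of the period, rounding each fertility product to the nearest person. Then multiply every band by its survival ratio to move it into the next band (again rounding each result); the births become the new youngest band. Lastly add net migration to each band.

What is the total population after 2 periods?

73824

Period 1:
Births: 24300 × 0.126 = 3062  |  13600 × 0.388 = 5277 → total 8339
15–29: 22700 × 0.94 = 21338
30–44: 24300 × 0.951 = 23109
45–59: 13600 × 0.927 = 12607
60–74: 13900 × 0.961 = 13358
Net migration: 0–14 − 10 → 8329; 15–29 − 350 → 20988; 30–44 + 250 → 23359; 45–59 + 280 → 12887; 60–74 + 120 → 13478
Giving 8329 / 20988 / 23359 / 12887 / 13478.
Period 2:
Births: 20988 × 0.126 = 2644  |  23359 × 0.388 = 9063 → total 11707
15–29: 8329 × 0.94 = 7829
30–44: 20988 × 0.951 = 19960
45–59: 23359 × 0.927 = 21654
60–74: 12887 × 0.961 = 12384
Net migration: 0–14 − 10 → 11697; 15–29 − 350 → 7479; 30–44 + 250 → 20210; 45–59 + 280 → 21934; 60–74 + 120 → 12504
Giving 11697 / 7479 / 20210 / 21934 / 12504.
Total after period 2: 11697 + 7479 + 20210 + 21934 + 12504 = 73824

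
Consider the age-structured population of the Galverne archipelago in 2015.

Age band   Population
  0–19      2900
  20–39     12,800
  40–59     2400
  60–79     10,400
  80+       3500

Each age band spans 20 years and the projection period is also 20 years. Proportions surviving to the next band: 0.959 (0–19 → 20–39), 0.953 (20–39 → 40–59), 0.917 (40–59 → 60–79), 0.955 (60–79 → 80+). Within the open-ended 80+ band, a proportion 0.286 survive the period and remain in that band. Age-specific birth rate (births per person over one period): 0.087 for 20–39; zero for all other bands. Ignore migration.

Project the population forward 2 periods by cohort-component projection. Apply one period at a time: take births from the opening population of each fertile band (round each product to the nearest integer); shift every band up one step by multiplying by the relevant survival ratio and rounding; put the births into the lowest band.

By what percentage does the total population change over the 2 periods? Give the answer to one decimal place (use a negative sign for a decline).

After projecting period 1:
Births: 12800 × 0.087 = 1114
20–39: 2900 × 0.959 = 2781
40–59: 12800 × 0.953 = 12198
60–79: 2400 × 0.917 = 2201
80+: 10400 × 0.955 + 3500 × 0.286 = 9932 + 1001 = 10933
Population now: 0–19=1114, 20–39=2781, 40–59=12198, 60–79=2201, 80+=10933
After projecting period 2:
Births: 2781 × 0.087 = 242
20–39: 1114 × 0.959 = 1068
40–59: 2781 × 0.953 = 2650
60–79: 12198 × 0.917 = 11186
80+: 2201 × 0.955 + 10933 × 0.286 = 2102 + 3127 = 5229
Population now: 0–19=242, 20–39=1068, 40–59=2650, 60–79=11186, 80+=5229
Total: 32000 → 20375; change = -11625; percentage change = -36.3%

-36.3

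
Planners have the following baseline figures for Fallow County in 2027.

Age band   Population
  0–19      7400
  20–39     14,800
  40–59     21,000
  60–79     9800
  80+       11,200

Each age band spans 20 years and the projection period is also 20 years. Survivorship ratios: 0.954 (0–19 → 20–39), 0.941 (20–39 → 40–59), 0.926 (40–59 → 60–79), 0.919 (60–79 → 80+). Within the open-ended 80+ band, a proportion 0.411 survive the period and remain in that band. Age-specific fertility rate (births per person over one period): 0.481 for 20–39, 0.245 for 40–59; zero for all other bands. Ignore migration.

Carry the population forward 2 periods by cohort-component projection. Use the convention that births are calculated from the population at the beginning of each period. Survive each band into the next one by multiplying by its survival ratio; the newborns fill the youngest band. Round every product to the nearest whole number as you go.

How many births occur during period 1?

(Bands numbered youngest = 1 to oldest = 5.)
After projecting period 1:
Births: 14800 × 0.481 = 7119  |  21000 × 0.245 = 5145 → 12264
Band 2: 7400 × 0.954 = 7060
Band 3: 14800 × 0.941 = 13927
Band 4: 21000 × 0.926 = 19446
Band 5: 9800 × 0.919 + 11200 × 0.411 = 9006 + 4603 = 13609
Giving 12264 / 7060 / 13927 / 19446 / 13609.

12264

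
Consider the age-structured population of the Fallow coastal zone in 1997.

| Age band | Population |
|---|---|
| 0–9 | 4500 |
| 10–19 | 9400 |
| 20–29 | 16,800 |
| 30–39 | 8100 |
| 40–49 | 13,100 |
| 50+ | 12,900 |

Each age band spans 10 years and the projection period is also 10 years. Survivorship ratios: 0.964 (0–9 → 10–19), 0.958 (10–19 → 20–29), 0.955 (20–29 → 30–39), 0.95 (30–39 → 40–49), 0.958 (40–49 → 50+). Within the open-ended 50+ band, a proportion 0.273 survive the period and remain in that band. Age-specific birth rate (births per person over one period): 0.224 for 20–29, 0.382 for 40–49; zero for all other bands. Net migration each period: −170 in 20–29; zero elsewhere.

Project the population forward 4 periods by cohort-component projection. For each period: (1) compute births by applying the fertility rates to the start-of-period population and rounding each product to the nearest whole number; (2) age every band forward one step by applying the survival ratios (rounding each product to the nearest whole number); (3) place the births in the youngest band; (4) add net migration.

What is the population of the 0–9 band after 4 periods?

4837

Numbering the groups 1..6 from youngest to oldest:
Period 1:
Births: 16800 × 0.224 = 3763  |  13100 × 0.382 = 5004 ⇒ total 8767
Group 2: 4500 × 0.964 = 4338
Group 3: 9400 × 0.958 = 9005
Group 4: 16800 × 0.955 = 16044
Group 5: 8100 × 0.95 = 7695
Group 6: 13100 × 0.958 + 12900 × 0.273 = 12550 + 3522 = 16072
Net migration: Group 3 − 170 → 8835
Population now: 0–9=8767, 10–19=4338, 20–29=8835, 30–39=16044, 40–49=7695, 50+=16072
Period 2:
Births: 8835 × 0.224 = 1979  |  7695 × 0.382 = 2939 ⇒ total 4918
Group 2: 8767 × 0.964 = 8451
Group 3: 4338 × 0.958 = 4156
Group 4: 8835 × 0.955 = 8437
Group 5: 16044 × 0.95 = 15242
Group 6: 7695 × 0.958 + 16072 × 0.273 = 7372 + 4388 = 11760
Net migration: Group 3 − 170 → 3986
Population now: 0–9=4918, 10–19=8451, 20–29=3986, 30–39=8437, 40–49=15242, 50+=11760
Period 3:
Births: 3986 × 0.224 = 893  |  15242 × 0.382 = 5822 ⇒ total 6715
Group 2: 4918 × 0.964 = 4741
Group 3: 8451 × 0.958 = 8096
Group 4: 3986 × 0.955 = 3807
Group 5: 8437 × 0.95 = 8015
Group 6: 15242 × 0.958 + 11760 × 0.273 = 14602 + 3210 = 17812
Net migration: Group 3 − 170 → 7926
Population now: 0–9=6715, 10–19=4741, 20–29=7926, 30–39=3807, 40–49=8015, 50+=17812
Period 4:
Births: 7926 × 0.224 = 1775  |  8015 × 0.382 = 3062 ⇒ total 4837
Group 2: 6715 × 0.964 = 6473
Group 3: 4741 × 0.958 = 4542
Group 4: 7926 × 0.955 = 7569
Group 5: 3807 × 0.95 = 3617
Group 6: 8015 × 0.958 + 17812 × 0.273 = 7678 + 4863 = 12541
Net migration: Group 3 − 170 → 4372
Population now: 0–9=4837, 10–19=6473, 20–29=4372, 30–39=7569, 40–49=3617, 50+=12541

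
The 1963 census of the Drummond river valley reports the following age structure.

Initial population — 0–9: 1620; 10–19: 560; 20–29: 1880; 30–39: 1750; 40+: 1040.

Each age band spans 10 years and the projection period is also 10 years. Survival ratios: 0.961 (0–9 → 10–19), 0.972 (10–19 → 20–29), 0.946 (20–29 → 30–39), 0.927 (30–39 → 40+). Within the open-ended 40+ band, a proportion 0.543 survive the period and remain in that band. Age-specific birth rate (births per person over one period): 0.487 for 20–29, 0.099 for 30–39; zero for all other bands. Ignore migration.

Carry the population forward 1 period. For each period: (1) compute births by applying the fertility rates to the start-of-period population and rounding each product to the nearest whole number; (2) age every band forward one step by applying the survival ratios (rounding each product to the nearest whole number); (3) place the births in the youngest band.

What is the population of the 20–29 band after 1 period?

— Period 1 —
Births: 1880 × 0.487 = 916, 1750 × 0.099 = 173 ⇒ total 1089
10–19: 1620 × 0.961 = 1557
20–29: 560 × 0.972 = 544
30–39: 1880 × 0.946 = 1778
40+: 1750 × 0.927 + 1040 × 0.543 = 1622 + 565 = 2187
→ [1089, 1557, 544, 1778, 2187]

544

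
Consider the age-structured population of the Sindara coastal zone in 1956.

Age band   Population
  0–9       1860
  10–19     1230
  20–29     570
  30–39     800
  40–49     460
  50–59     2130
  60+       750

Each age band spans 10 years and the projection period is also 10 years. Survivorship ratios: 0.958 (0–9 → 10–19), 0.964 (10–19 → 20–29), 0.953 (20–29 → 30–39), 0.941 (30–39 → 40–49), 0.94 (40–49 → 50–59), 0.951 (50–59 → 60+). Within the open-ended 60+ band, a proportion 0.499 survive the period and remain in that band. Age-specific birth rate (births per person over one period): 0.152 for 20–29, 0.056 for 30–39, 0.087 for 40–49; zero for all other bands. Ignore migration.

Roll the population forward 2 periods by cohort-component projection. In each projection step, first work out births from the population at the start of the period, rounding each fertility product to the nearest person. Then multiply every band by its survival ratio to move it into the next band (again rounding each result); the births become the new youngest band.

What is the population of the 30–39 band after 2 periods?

[period 1]
Births: 570 × 0.152 = 87 ; 800 × 0.056 = 45 ; 460 × 0.087 = 40 → total 172
10–19: 1860 × 0.958 = 1782
20–29: 1230 × 0.964 = 1186
30–39: 570 × 0.953 = 543
40–49: 800 × 0.941 = 753
50–59: 460 × 0.94 = 432
60+: 2130 × 0.951 + 750 × 0.499 = 2026 + 374 = 2400
→ [172, 1782, 1186, 543, 753, 432, 2400]
[period 2]
Births: 1186 × 0.152 = 180 ; 543 × 0.056 = 30 ; 753 × 0.087 = 66 → total 276
10–19: 172 × 0.958 = 165
20–29: 1782 × 0.964 = 1718
30–39: 1186 × 0.953 = 1130
40–49: 543 × 0.941 = 511
50–59: 753 × 0.94 = 708
60+: 432 × 0.951 + 2400 × 0.499 = 411 + 1198 = 1609
→ [276, 165, 1718, 1130, 511, 708, 1609]

1130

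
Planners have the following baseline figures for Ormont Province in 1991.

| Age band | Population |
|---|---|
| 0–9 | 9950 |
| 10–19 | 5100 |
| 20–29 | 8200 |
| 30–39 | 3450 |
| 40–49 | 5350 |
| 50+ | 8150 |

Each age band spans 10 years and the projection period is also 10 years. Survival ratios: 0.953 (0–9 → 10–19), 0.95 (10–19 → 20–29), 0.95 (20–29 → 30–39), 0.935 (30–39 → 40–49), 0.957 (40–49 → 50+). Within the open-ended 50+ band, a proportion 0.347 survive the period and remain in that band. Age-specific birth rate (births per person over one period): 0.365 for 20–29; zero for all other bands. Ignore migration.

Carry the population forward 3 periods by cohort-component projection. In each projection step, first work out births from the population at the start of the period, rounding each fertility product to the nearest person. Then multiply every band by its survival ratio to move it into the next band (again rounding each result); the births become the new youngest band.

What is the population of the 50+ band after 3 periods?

— Period 1 —
Births: 8200 * 0.365 = 2993
10–19: 9950 * 0.953 = 9482
20–29: 5100 * 0.95 = 4845
30–39: 8200 * 0.95 = 7790
40–49: 3450 * 0.935 = 3226
50+: 5350 * 0.957 + 8150 * 0.347 = 5120 + 2828 = 7948
Population now: 0–9=2993, 10–19=9482, 20–29=4845, 30–39=7790, 40–49=3226, 50+=7948
— Period 2 —
Births: 4845 * 0.365 = 1768
10–19: 2993 * 0.953 = 2852
20–29: 9482 * 0.95 = 9008
30–39: 4845 * 0.95 = 4603
40–49: 7790 * 0.935 = 7284
50+: 3226 * 0.957 + 7948 * 0.347 = 3087 + 2758 = 5845
Population now: 0–9=1768, 10–19=2852, 20–29=9008, 30–39=4603, 40–49=7284, 50+=5845
— Period 3 —
Births: 9008 * 0.365 = 3288
10–19: 1768 * 0.953 = 1685
20–29: 2852 * 0.95 = 2709
30–39: 9008 * 0.95 = 8558
40–49: 4603 * 0.935 = 4304
50+: 7284 * 0.957 + 5845 * 0.347 = 6971 + 2028 = 8999
Population now: 0–9=3288, 10–19=1685, 20–29=2709, 30–39=8558, 40–49=4304, 50+=8999

8999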